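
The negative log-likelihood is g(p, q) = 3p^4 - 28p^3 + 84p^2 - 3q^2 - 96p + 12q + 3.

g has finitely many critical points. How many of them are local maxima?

1

g separates as a function of p plus a function of q, so ∇g=0 decouples.
∂g/∂p = 12(p - 4)(p - 2)(p - 1) = 0 at p ∈ {1, 2, 4}; ∂g/∂q = -6(q - 2) = 0 at q ∈ {2}.
The Hessian is diagonal: diag(g_pp, g_qq). Second derivatives: g_pp(1)=36, g_pp(2)=-24, g_pp(4)=72; g_qq(2)=-6.
Local maxima occur where both diagonal entries negative: (2, 2). Count: 1.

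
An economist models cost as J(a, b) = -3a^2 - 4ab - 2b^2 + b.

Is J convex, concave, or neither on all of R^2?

concave

J is quadratic, so its Hessian is the constant matrix H = [[-6, -4], [-4, -4]].
det(H) = 8, tr(H) = -10.
det(H) > 0 and tr(H) < 0, so H is negative definite everywhere: concave.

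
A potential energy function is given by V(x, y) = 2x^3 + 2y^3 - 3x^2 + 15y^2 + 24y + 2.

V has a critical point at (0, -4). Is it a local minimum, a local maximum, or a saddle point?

local maximum

The mixed partial ∂²V/∂x∂y is 0, so the Hessian at any point is diag(V_xx, V_yy) = diag(6(2x - 1), 6(2y + 5)).
At (0, -4): H = diag(-6, -18).
Both eigenvalues are negative, so H is negative definite: a local maximum.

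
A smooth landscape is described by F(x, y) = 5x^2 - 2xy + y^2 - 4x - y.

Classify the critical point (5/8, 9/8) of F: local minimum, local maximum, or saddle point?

local minimum

The Hessian of F is constant: H = [[10, -2], [-2, 2]].
det(H) = 10·2 − (-2)² = 16.
det(H) > 0 and tr(H) = 12 > 0, so H is positive definite and the point is a local minimum.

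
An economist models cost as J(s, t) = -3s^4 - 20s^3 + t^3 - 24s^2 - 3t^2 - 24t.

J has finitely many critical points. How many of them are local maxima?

2

J separates as a function of s plus a function of t, so ∇J=0 decouples.
∂J/∂s = -12s(s + 1)(s + 4) = 0 at s ∈ {-4, -1, 0}; ∂J/∂t = 3(t - 4)(t + 2) = 0 at t ∈ {-2, 4}.
The Hessian is diagonal: diag(J_ss, J_tt). Second derivatives: J_ss(-4)=-144, J_ss(-1)=36, J_ss(0)=-48; J_tt(-2)=-18, J_tt(4)=18.
Local maxima occur where both diagonal entries negative: (-4, -2), (0, -2). Count: 2.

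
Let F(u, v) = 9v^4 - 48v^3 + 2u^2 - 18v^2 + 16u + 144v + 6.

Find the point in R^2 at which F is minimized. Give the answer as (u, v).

(-4, 4)

F(u,v) separates as P(u) + Q(v) + 6, so its minimum is min P + min Q + 6.
P'(u) = 4u + 16 vanishes at u ∈ {-4}; Q'(v) = 36(v - 4)(v - 1)(v + 1) vanishes at v ∈ {-1, 1, 4}.
Local minima of P (where P''>0): P(-4)=-32. Local minima of Q: Q(-1)=-105, Q(4)=-480.
So the global minimum of F is P(-4) + Q(4) + 6 = -32 − 480 + 6 = -506, attained at (-4, 4).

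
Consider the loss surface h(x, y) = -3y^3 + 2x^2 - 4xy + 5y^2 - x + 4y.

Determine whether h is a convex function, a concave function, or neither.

The term -3y^3 is cubic, so the Hessian is not constant.
∂²h/∂y² = -18y + 10, which takes both signs as y varies (negative for sufficiently large y). A diagonal entry of the Hessian changing sign means the Hessian is neither positive- nor negative-semidefinite on all of R^2.

neither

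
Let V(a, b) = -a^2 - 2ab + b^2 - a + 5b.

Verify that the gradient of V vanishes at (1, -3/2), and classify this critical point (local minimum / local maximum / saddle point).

saddle point

∇V = (-2a - 2b - 1, -2a + 2b + 5); substituting (1, -3/2) gives ∇V = (0, 0), so (1, -3/2) is indeed a critical point.
The Hessian of V is constant: H = [[-2, -2], [-2, 2]].
det(H) = (-2)·2 − (-2)² = -8.
Since det(H) < 0, H is indefinite and the critical point is a saddle point.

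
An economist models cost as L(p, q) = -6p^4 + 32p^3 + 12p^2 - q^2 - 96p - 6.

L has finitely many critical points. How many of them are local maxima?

2

L separates as a function of p plus a function of q, so ∇L=0 decouples.
∂L/∂p = -24(p - 4)(p - 1)(p + 1) = 0 at p ∈ {-1, 1, 4}; ∂L/∂q = -2q = 0 at q ∈ {0}.
The Hessian is diagonal: diag(L_pp, L_qq). Second derivatives: L_pp(-1)=-240, L_pp(1)=144, L_pp(4)=-360; L_qq(0)=-2.
Local maxima occur where both diagonal entries negative: (-1, 0), (4, 0). Count: 2.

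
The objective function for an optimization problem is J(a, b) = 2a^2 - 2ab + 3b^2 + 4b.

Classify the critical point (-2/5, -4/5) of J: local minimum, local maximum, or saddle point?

local minimum

The Hessian of J is constant: H = [[4, -2], [-2, 6]].
det(H) = 4·6 − (-2)² = 20.
det(H) > 0 and tr(H) = 10 > 0, so H is positive definite and the point is a local minimum.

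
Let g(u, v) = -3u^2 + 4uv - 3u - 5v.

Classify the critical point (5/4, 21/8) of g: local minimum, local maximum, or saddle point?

saddle point

The Hessian of g is constant: H = [[-6, 4], [4, 0]].
det(H) = (-6)·0 − 4² = -16.
Since det(H) < 0, H is indefinite and the critical point is a saddle point.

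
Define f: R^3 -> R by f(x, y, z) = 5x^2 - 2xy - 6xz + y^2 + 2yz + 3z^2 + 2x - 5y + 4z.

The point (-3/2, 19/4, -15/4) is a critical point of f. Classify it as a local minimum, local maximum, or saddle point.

local minimum

The Hessian is constant: H = [[10, -2, -6], [-2, 2, 2], [-6, 2, 6]].
Leading principal minors: Δ₁ = 10, Δ₂ = 16, Δ₃ = 32.
All leading minors are positive, so H is positive definite: a local minimum.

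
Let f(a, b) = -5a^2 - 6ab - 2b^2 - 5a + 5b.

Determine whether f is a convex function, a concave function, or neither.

concave

f is quadratic, so its Hessian is the constant matrix H = [[-10, -6], [-6, -4]].
det(H) = 4, tr(H) = -14.
det(H) > 0 and tr(H) < 0, so H is negative definite everywhere: concave.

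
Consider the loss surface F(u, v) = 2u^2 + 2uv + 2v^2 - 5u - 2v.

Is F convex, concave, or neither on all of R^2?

F is quadratic, so its Hessian is the constant matrix H = [[4, 2], [2, 4]].
det(H) = 12, tr(H) = 8.
det(H) > 0 and tr(H) > 0, so H is positive definite everywhere: convex.

convex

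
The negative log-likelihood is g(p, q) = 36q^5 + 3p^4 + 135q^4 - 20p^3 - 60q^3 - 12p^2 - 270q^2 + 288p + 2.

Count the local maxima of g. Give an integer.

2

g separates as a function of p plus a function of q, so ∇g=0 decouples.
∂g/∂p = 12(p - 4)(p - 3)(p + 2) = 0 at p ∈ {-2, 3, 4}; ∂g/∂q = 180q(q - 1)(q + 1)(q + 3) = 0 at q ∈ {-3, -1, 0, 1}.
The Hessian is diagonal: diag(g_pp, g_qq). Second derivatives: g_pp(-2)=360, g_pp(3)=-60, g_pp(4)=72; g_qq(-3)=-4320, g_qq(-1)=720, g_qq(0)=-540, g_qq(1)=1440.
Local maxima occur where both diagonal entries negative: (3, -3), (3, 0). Count: 2.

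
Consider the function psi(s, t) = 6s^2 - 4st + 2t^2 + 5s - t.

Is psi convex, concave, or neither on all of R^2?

psi is quadratic, so its Hessian is the constant matrix H = [[12, -4], [-4, 4]].
det(H) = 32, tr(H) = 16.
det(H) > 0 and tr(H) > 0, so H is positive definite everywhere: convex.

convex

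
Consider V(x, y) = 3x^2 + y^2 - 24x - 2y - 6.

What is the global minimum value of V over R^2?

-55

V(x,y) separates as P(x) + Q(y) − 6, so its minimum is min P + min Q − 6.
P'(x) = 6x - 24 vanishes at x ∈ {4}; Q'(y) = 2y - 2 vanishes at y ∈ {1}.
Local minima of P (where P''>0): P(4)=-48. Local minima of Q: Q(1)=-1.
So the global minimum of V is P(4) + Q(1) − 6 = -48 − 1 − 6 = -55, attained at (4, 1).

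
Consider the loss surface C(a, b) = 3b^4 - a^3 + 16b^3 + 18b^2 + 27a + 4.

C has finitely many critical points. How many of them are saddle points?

C separates as a function of a plus a function of b, so ∇C=0 decouples.
∂C/∂a = -3(a - 3)(a + 3) = 0 at a ∈ {-3, 3}; ∂C/∂b = 12b(b + 1)(b + 3) = 0 at b ∈ {-3, -1, 0}.
The Hessian is diagonal: diag(C_aa, C_bb). Second derivatives: C_aa(-3)=18, C_aa(3)=-18; C_bb(-3)=72, C_bb(-1)=-24, C_bb(0)=36.
Saddle points occur where the two diagonal entries have opposite signs: (-3, -1), (3, -3), (3, 0). Count: 3.

3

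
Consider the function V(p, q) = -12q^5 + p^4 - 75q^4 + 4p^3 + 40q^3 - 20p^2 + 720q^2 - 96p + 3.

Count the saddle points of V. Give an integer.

6

V separates as a function of p plus a function of q, so ∇V=0 decouples.
∂V/∂p = 4(p - 3)(p + 2)(p + 4) = 0 at p ∈ {-4, -2, 3}; ∂V/∂q = -60q(q - 2)(q + 3)(q + 4) = 0 at q ∈ {-4, -3, 0, 2}.
The Hessian is diagonal: diag(V_pp, V_qq). Second derivatives: V_pp(-4)=56, V_pp(-2)=-40, V_pp(3)=140; V_qq(-4)=1440, V_qq(-3)=-900, V_qq(0)=1440, V_qq(2)=-3600.
Saddle points occur where the two diagonal entries have opposite signs: (-4, -3), (-4, 2), (-2, -4), (-2, 0), (3, -3), (3, 2). Count: 6.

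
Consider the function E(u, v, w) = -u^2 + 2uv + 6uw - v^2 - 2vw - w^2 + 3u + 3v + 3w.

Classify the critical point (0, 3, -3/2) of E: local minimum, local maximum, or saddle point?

saddle point

The Hessian is constant: H = [[-2, 2, 6], [2, -2, -2], [6, -2, -2]].
Leading principal minors: Δ₁ = -2, Δ₂ = 0, Δ₃ = 32.
The minors fit neither the all-positive nor the alternating-sign pattern, so H is indefinite: a saddle point.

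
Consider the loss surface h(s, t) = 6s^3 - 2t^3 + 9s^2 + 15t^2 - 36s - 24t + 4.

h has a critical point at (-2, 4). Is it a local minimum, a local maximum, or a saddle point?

local maximum

The mixed partial ∂²h/∂s∂t is 0, so the Hessian at any point is diag(h_ss, h_tt) = diag(18(2s + 1), 6(-2t + 5)).
At (-2, 4): H = diag(-54, -18).
Both eigenvalues are negative, so H is negative definite: a local maximum.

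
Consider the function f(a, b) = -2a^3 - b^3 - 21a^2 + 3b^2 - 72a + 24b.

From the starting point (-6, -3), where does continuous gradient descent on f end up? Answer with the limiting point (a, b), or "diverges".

f is separable, so gradient descent decouples: a follows -∂f/∂a, b follows -∂f/∂b.
∂f/∂a = -6(a + 3)(a + 4); at a=-6 this is -36, so a increases.
∂f/∂b = -3(b - 4)(b + 2); at b=-3 this is -21, so b increases.
a converges to its nearest critical value -4 (a local min of the a-part); b converges to -2. The iterate converges to (-4, -2).

(-4, -2)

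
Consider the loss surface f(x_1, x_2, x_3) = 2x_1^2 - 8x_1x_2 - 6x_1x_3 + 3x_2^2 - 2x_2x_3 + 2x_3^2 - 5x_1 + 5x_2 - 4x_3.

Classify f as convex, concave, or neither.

neither

f is quadratic, so its Hessian is the constant matrix H = [[4, -8, -6], [-8, 6, -2], [-6, -2, 4]].
Leading principal minors: 4, -40, -584.
Neither pattern holds ⇒ H is indefinite ⇒ neither convex nor concave.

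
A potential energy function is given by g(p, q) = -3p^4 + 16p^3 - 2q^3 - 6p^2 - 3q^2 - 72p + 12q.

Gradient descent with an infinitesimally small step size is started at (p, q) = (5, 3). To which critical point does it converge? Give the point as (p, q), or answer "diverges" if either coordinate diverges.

g is separable, so gradient descent decouples: p follows -∂g/∂p, q follows -∂g/∂q.
∂g/∂p = -12(p - 3)(p - 2)(p + 1); at p=5 this is -432, so p increases.
∂g/∂q = -6(q - 1)(q + 2); at q=3 this is -60, so q increases.
The p-coordinate has no critical point in that direction and runs off to infinity.

diverges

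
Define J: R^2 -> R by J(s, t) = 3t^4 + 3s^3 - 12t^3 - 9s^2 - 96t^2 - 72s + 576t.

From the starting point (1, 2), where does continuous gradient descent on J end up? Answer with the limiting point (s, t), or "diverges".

J is separable, so gradient descent decouples: s follows -∂J/∂s, t follows -∂J/∂t.
∂J/∂s = 9(s - 4)(s + 2); at s=1 this is -81, so s increases.
∂J/∂t = 12(t - 4)(t - 3)(t + 4); at t=2 this is 144, so t decreases.
s converges to its nearest critical value 4 (a local min of the s-part); t converges to -4. The iterate converges to (4, -4).

(4, -4)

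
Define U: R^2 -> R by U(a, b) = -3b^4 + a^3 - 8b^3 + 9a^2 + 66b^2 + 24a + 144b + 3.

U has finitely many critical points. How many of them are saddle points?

3

U separates as a function of a plus a function of b, so ∇U=0 decouples.
∂U/∂a = 3(a + 2)(a + 4) = 0 at a ∈ {-4, -2}; ∂U/∂b = -12(b - 3)(b + 1)(b + 4) = 0 at b ∈ {-4, -1, 3}.
The Hessian is diagonal: diag(U_aa, U_bb). Second derivatives: U_aa(-4)=-6, U_aa(-2)=6; U_bb(-4)=-252, U_bb(-1)=144, U_bb(3)=-336.
Saddle points occur where the two diagonal entries have opposite signs: (-4, -1), (-2, -4), (-2, 3). Count: 3.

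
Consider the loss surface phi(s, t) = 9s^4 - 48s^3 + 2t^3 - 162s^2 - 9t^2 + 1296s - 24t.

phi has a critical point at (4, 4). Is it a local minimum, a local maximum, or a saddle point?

The mixed partial ∂²phi/∂s∂t is 0, so the Hessian at any point is diag(phi_ss, phi_tt) = diag(36(3s^2 - 8s - 9), 6(2t - 3)).
At (4, 4): H = diag(252, 30).
Both eigenvalues are positive, so H is positive definite: a local minimum.

local minimum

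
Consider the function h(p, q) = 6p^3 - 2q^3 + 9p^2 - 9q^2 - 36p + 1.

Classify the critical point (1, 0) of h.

saddle point

The mixed partial ∂²h/∂p∂q is 0, so the Hessian at any point is diag(h_pp, h_qq) = diag(18(2p + 1), -6(2q + 3)).
At (1, 0): H = diag(54, -18).
The eigenvalues have opposite signs, so H is indefinite: a saddle point.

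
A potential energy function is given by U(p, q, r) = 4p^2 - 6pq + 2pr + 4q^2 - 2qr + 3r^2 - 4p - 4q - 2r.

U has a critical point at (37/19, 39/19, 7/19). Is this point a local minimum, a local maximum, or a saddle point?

local minimum

The Hessian is constant: H = [[8, -6, 2], [-6, 8, -2], [2, -2, 6]].
Leading principal minors: Δ₁ = 8, Δ₂ = 28, Δ₃ = 152.
All leading minors are positive, so H is positive definite: a local minimum.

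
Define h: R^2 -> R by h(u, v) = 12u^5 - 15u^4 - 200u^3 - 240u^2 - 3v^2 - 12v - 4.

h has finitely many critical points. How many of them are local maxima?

h separates as a function of u plus a function of v, so ∇h=0 decouples.
∂h/∂u = 60u(u - 4)(u + 1)(u + 2) = 0 at u ∈ {-2, -1, 0, 4}; ∂h/∂v = -6(v + 2) = 0 at v ∈ {-2}.
The Hessian is diagonal: diag(h_uu, h_vv). Second derivatives: h_uu(-2)=-720, h_uu(-1)=300, h_uu(0)=-480, h_uu(4)=7200; h_vv(-2)=-6.
Local maxima occur where both diagonal entries negative: (-2, -2), (0, -2). Count: 2.

2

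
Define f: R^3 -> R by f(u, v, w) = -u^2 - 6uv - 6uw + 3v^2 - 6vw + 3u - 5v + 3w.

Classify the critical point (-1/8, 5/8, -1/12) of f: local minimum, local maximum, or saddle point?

saddle point

The Hessian is constant: H = [[-2, -6, -6], [-6, 6, -6], [-6, -6, 0]].
Leading principal minors: Δ₁ = -2, Δ₂ = -48, Δ₃ = -576.
The minors fit neither the all-positive nor the alternating-sign pattern, so H is indefinite: a saddle point.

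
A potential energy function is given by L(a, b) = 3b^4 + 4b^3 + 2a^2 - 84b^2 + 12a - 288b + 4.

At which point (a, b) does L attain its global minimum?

(-3, 4)

L(a,b) separates as P(a) + Q(b) + 4, so its minimum is min P + min Q + 4.
P'(a) = 4a + 12 vanishes at a ∈ {-3}; Q'(b) = 12(b - 4)(b + 2)(b + 3) vanishes at b ∈ {-3, -2, 4}.
Local minima of P (where P''>0): P(-3)=-18. Local minima of Q: Q(-3)=243, Q(4)=-1472.
So the global minimum of L is P(-3) + Q(4) + 4 = -18 − 1472 + 4 = -1486, attained at (-3, 4).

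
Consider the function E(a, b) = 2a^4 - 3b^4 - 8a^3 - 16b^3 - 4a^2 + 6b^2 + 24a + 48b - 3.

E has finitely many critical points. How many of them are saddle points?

5

E separates as a function of a plus a function of b, so ∇E=0 decouples.
∂E/∂a = 8(a - 3)(a - 1)(a + 1) = 0 at a ∈ {-1, 1, 3}; ∂E/∂b = -12(b - 1)(b + 1)(b + 4) = 0 at b ∈ {-4, -1, 1}.
The Hessian is diagonal: diag(E_aa, E_bb). Second derivatives: E_aa(-1)=64, E_aa(1)=-32, E_aa(3)=64; E_bb(-4)=-180, E_bb(-1)=72, E_bb(1)=-120.
Saddle points occur where the two diagonal entries have opposite signs: (-1, -4), (-1, 1), (1, -1), (3, -4), (3, 1). Count: 5.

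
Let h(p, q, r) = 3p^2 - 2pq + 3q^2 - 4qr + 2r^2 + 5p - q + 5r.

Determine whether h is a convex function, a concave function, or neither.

convex

h is quadratic, so its Hessian is the constant matrix H = [[6, -2, 0], [-2, 6, -4], [0, -4, 4]].
Leading principal minors: 6, 32, 32.
All positive ⇒ H ≻ 0 ⇒ convex.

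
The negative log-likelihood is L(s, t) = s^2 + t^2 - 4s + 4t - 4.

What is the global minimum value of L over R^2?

-12

L(s,t) separates as P(s) + Q(t) − 4, so its minimum is min P + min Q − 4.
P'(s) = 2s - 4 vanishes at s ∈ {2}; Q'(t) = 2(t + 2) vanishes at t ∈ {-2}.
Local minima of P (where P''>0): P(2)=-4. Local minima of Q: Q(-2)=-4.
So the global minimum of L is P(2) + Q(-2) − 4 = -4 − 4 − 4 = -12, attained at (2, -2).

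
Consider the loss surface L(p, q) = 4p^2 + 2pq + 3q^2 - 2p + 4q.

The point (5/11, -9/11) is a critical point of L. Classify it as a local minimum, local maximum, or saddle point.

The Hessian of L is constant: H = [[8, 2], [2, 6]].
det(H) = 8·6 − 2² = 44.
det(H) > 0 and tr(H) = 14 > 0, so H is positive definite and the point is a local minimum.

local minimum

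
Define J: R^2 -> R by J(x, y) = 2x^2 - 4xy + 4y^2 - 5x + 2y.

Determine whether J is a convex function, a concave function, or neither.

convex

J is quadratic, so its Hessian is the constant matrix H = [[4, -4], [-4, 8]].
det(H) = 16, tr(H) = 12.
det(H) > 0 and tr(H) > 0, so H is positive definite everywhere: convex.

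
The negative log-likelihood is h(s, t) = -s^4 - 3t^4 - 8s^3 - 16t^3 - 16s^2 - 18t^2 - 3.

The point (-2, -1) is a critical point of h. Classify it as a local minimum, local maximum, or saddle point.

local minimum

The mixed partial ∂²h/∂s∂t is 0, so the Hessian at any point is diag(h_ss, h_tt) = diag(-4(3s^2 + 12s + 8), -12(3t^2 + 8t + 3)).
At (-2, -1): H = diag(16, 24).
Both eigenvalues are positive, so H is positive definite: a local minimum.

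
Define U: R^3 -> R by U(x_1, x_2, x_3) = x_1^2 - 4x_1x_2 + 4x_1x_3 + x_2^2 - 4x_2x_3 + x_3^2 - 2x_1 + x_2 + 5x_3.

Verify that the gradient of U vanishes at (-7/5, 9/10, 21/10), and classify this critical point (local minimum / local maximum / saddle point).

∇U = (2x_1 - 4x_2 + 4x_3 - 2, -4x_1 + 2x_2 - 4x_3 + 1, 4x_1 - 4x_2 + 2x_3 + 5); substituting (-7/5, 9/10, 21/10) gives ∇U = (0, 0, 0), so (-7/5, 9/10, 21/10) is indeed a critical point.
The Hessian is constant: H = [[2, -4, 4], [-4, 2, -4], [4, -4, 2]].
Leading principal minors: Δ₁ = 2, Δ₂ = -12, Δ₃ = 40.
The minors fit neither the all-positive nor the alternating-sign pattern, so H is indefinite: a saddle point.

saddle point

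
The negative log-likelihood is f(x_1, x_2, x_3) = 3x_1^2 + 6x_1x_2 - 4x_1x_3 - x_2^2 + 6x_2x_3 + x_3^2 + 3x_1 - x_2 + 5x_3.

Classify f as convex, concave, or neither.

f is quadratic, so its Hessian is the constant matrix H = [[6, 6, -4], [6, -2, 6], [-4, 6, 2]].
Leading principal minors: 6, -48, -568.
Neither pattern holds ⇒ H is indefinite ⇒ neither convex nor concave.

neither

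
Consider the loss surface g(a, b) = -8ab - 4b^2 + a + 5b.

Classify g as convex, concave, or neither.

g is quadratic, so its Hessian is the constant matrix H = [[0, -8], [-8, -8]].
det(H) = -64, tr(H) = -8.
det(H) < 0, so H is indefinite: neither convex nor concave.

neither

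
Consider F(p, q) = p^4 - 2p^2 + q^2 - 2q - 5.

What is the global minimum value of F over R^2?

-7

F(p,q) separates as A(p) + B(q) − 5, so its minimum is min A + min B − 5.
A'(p) = 4p(p - 1)(p + 1) vanishes at p ∈ {-1, 0, 1}; B'(q) = 2q - 2 vanishes at q ∈ {1}.
Local minima of A (where A''>0): A(-1)=-1, A(1)=-1. Local minima of B: B(1)=-1.
So the global minimum of F is A(-1) + B(1) − 5 = -1 − 1 − 5 = -7, attained at (-1, 1).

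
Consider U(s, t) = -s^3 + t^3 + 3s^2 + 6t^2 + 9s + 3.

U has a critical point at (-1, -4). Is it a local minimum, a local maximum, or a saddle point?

saddle point

The mixed partial ∂²U/∂s∂t is 0, so the Hessian at any point is diag(U_ss, U_tt) = diag(6(-s + 1), 6(t + 2)).
At (-1, -4): H = diag(12, -12).
The eigenvalues have opposite signs, so H is indefinite: a saddle point.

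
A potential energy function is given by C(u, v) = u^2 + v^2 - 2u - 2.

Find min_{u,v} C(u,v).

-3

C(u,v) separates as P(u) + Q(v) − 2, so its minimum is min P + min Q − 2.
P'(u) = 2u - 2 vanishes at u ∈ {1}; Q'(v) = 2v vanishes at v ∈ {0}.
Local minima of P (where P''>0): P(1)=-1. Local minima of Q: Q(0)=0.
So the global minimum of C is P(1) + Q(0) − 2 = -1 + 0 − 2 = -3, attained at (1, 0).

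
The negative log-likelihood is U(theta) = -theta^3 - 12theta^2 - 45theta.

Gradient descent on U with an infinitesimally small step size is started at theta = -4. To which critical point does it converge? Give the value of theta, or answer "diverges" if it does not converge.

U'(theta) = -3(theta + 3)(theta + 5), so U'(-4) = 3.
Gradient descent moves in the -U' direction, i.e. theta is decreasing.
The nearest critical point in that direction is theta = -5, where U'' = 6 > 0 (a local minimum). The iterate converges there.

-5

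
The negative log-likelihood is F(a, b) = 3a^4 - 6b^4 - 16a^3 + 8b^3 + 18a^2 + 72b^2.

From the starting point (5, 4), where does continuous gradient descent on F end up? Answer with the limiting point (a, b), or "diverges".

F is separable, so gradient descent decouples: a follows -∂F/∂a, b follows -∂F/∂b.
∂F/∂a = 12a(a - 3)(a - 1); at a=5 this is 480, so a decreases.
∂F/∂b = -24b(b - 3)(b + 2); at b=4 this is -576, so b increases.
The b-coordinate has no critical point in that direction and runs off to infinity.

diverges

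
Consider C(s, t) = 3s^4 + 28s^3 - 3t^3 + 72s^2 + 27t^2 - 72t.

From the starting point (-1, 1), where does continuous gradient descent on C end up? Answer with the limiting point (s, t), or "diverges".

C is separable, so gradient descent decouples: s follows -∂C/∂s, t follows -∂C/∂t.
∂C/∂s = 12s(s + 3)(s + 4); at s=-1 this is -72, so s increases.
∂C/∂t = -9(t - 4)(t - 2); at t=1 this is -27, so t increases.
s converges to its nearest critical value 0 (a local min of the s-part); t converges to 2. The iterate converges to (0, 2).

(0, 2)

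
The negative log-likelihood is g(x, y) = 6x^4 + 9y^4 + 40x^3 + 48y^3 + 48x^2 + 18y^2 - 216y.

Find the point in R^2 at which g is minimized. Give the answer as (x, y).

g(x,y) separates as P(x) + Q(y), so its minimum is min P + min Q.
P'(x) = 24x(x + 1)(x + 4) vanishes at x ∈ {-4, -1, 0}; Q'(y) = 36(y - 1)(y + 2)(y + 3) vanishes at y ∈ {-3, -2, 1}.
Local minima of P (where P''>0): P(-4)=-256, P(0)=0. Local minima of Q: Q(-3)=243, Q(1)=-141.
So the global minimum of g is P(-4) + Q(1) = -256 − 141 = -397, attained at (-4, 1).

(-4, 1)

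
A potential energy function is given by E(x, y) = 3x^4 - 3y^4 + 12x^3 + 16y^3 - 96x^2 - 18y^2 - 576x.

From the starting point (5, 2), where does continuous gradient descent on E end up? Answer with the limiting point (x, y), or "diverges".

(4, 1)

E is separable, so gradient descent decouples: x follows -∂E/∂x, y follows -∂E/∂y.
∂E/∂x = 12(x - 4)(x + 3)(x + 4); at x=5 this is 864, so x decreases.
∂E/∂y = -12y(y - 3)(y - 1); at y=2 this is 24, so y decreases.
x converges to its nearest critical value 4 (a local min of the x-part); y converges to 1. The iterate converges to (4, 1).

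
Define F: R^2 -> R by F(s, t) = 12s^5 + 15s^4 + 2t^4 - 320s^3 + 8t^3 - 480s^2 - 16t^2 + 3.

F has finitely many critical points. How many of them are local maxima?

F separates as a function of s plus a function of t, so ∇F=0 decouples.
∂F/∂s = 60s(s - 4)(s + 1)(s + 4) = 0 at s ∈ {-4, -1, 0, 4}; ∂F/∂t = 8t(t - 1)(t + 4) = 0 at t ∈ {-4, 0, 1}.
The Hessian is diagonal: diag(F_ss, F_tt). Second derivatives: F_ss(-4)=-5760, F_ss(-1)=900, F_ss(0)=-960, F_ss(4)=9600; F_tt(-4)=160, F_tt(0)=-32, F_tt(1)=40.
Local maxima occur where both diagonal entries negative: (-4, 0), (0, 0). Count: 2.

2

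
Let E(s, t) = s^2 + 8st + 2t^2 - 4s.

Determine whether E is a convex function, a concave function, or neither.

E is quadratic, so its Hessian is the constant matrix H = [[2, 8], [8, 4]].
det(H) = -56, tr(H) = 6.
det(H) < 0, so H is indefinite: neither convex nor concave.

neither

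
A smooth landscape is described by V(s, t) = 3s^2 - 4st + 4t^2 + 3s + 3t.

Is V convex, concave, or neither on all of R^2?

convex

V is quadratic, so its Hessian is the constant matrix H = [[6, -4], [-4, 8]].
det(H) = 32, tr(H) = 14.
det(H) > 0 and tr(H) > 0, so H is positive definite everywhere: convex.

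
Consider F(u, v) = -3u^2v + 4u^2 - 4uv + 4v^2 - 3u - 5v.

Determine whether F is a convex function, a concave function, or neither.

The term -3u^2v is cubic, so the Hessian is not constant.
∂²F/∂u² = -6v + 8, which takes both signs as v varies (negative for sufficiently large v). A diagonal entry of the Hessian changing sign means the Hessian is neither positive- nor negative-semidefinite on all of R^2.

neither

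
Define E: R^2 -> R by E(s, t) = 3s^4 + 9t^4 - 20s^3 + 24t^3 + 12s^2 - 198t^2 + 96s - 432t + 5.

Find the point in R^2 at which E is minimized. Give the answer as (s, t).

(-1, 3)

E(s,t) separates as P(s) + Q(t) + 5, so its minimum is min P + min Q + 5.
P'(s) = 12(s - 4)(s - 2)(s + 1) vanishes at s ∈ {-1, 2, 4}; Q'(t) = 36(t - 3)(t + 1)(t + 4) vanishes at t ∈ {-4, -1, 3}.
Local minima of P (where P''>0): P(-1)=-61, P(4)=64. Local minima of Q: Q(-4)=-672, Q(3)=-1701.
So the global minimum of E is P(-1) + Q(3) + 5 = -61 − 1701 + 5 = -1757, attained at (-1, 3).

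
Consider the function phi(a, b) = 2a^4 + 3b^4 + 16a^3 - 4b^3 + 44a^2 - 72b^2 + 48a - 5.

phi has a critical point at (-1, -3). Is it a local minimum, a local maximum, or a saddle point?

The mixed partial ∂²phi/∂a∂b is 0, so the Hessian at any point is diag(phi_aa, phi_bb) = diag(8(3a^2 + 12a + 11), 12(3b^2 - 2b - 12)).
At (-1, -3): H = diag(16, 252).
Both eigenvalues are positive, so H is positive definite: a local minimum.

local minimum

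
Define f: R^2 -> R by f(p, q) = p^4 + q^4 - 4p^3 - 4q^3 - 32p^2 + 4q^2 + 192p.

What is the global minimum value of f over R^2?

f(p,q) separates as A(p) + B(q), so its minimum is min A + min B.
A'(p) = 4(p - 4)(p - 3)(p + 4) vanishes at p ∈ {-4, 3, 4}; B'(q) = 4q(q - 2)(q - 1) vanishes at q ∈ {0, 1, 2}.
Local minima of A (where A''>0): A(-4)=-768, A(4)=256. Local minima of B: B(0)=0, B(2)=0.
So the global minimum of f is A(-4) + B(0) = -768 + 0 = -768, attained at (-4, 0).

-768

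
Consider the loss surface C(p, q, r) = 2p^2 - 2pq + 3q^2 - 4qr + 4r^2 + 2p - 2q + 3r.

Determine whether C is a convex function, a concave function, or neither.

convex

C is quadratic, so its Hessian is the constant matrix H = [[4, -2, 0], [-2, 6, -4], [0, -4, 8]].
Leading principal minors: 4, 20, 96.
All positive ⇒ H ≻ 0 ⇒ convex.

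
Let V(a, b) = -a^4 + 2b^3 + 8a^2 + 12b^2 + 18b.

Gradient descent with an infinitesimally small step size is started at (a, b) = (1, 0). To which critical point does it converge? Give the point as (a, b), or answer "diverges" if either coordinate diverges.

V is separable, so gradient descent decouples: a follows -∂V/∂a, b follows -∂V/∂b.
∂V/∂a = -4a(a - 2)(a + 2); at a=1 this is 12, so a decreases.
∂V/∂b = 6(b + 1)(b + 3); at b=0 this is 18, so b decreases.
a converges to its nearest critical value 0 (a local min of the a-part); b converges to -1. The iterate converges to (0, -1).

(0, -1)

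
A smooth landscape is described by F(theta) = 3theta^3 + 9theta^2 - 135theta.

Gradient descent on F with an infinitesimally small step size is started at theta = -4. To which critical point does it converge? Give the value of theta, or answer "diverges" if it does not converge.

3

F'(theta) = 9(theta - 3)(theta + 5), so F'(-4) = -63.
Gradient descent moves in the -F' direction, i.e. theta is increasing.
The nearest critical point in that direction is theta = 3, where F'' = 72 > 0 (a local minimum). The iterate converges there.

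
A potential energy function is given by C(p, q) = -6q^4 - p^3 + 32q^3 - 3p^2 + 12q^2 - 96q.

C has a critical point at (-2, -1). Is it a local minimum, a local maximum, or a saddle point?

The mixed partial ∂²C/∂p∂q is 0, so the Hessian at any point is diag(C_pp, C_qq) = diag(-6(p + 1), 24(-3q^2 + 8q + 1)).
At (-2, -1): H = diag(6, -240).
The eigenvalues have opposite signs, so H is indefinite: a saddle point.

saddle point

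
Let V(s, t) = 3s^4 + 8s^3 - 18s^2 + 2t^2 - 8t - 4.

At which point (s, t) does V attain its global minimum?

(-3, 2)

V(s,t) separates as P(s) + Q(t) − 4, so its minimum is min P + min Q − 4.
P'(s) = 12s(s - 1)(s + 3) vanishes at s ∈ {-3, 0, 1}; Q'(t) = 4(t - 2) vanishes at t ∈ {2}.
Local minima of P (where P''>0): P(-3)=-135, P(1)=-7. Local minima of Q: Q(2)=-8.
So the global minimum of V is P(-3) + Q(2) − 4 = -135 − 8 − 4 = -147, attained at (-3, 2).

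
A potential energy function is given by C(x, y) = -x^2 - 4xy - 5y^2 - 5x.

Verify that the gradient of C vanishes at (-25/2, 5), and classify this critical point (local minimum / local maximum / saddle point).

local maximum

∇C = (-2x - 4y - 5, -4x - 10y); substituting (-25/2, 5) gives ∇C = (0, 0), so (-25/2, 5) is indeed a critical point.
The Hessian of C is constant: H = [[-2, -4], [-4, -10]].
det(H) = (-2)·(-10) − (-4)² = 4.
det(H) > 0 and tr(H) = -12 < 0, so H is negative definite and the point is a local maximum.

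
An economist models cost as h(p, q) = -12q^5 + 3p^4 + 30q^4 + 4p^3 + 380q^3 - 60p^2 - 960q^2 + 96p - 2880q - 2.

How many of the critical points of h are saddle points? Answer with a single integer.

h separates as a function of p plus a function of q, so ∇h=0 decouples.
∂h/∂p = 12(p - 2)(p - 1)(p + 4) = 0 at p ∈ {-4, 1, 2}; ∂h/∂q = -60(q - 4)(q - 3)(q + 1)(q + 4) = 0 at q ∈ {-4, -1, 3, 4}.
The Hessian is diagonal: diag(h_pp, h_qq). Second derivatives: h_pp(-4)=360, h_pp(1)=-60, h_pp(2)=72; h_qq(-4)=10080, h_qq(-1)=-3600, h_qq(3)=1680, h_qq(4)=-2400.
Saddle points occur where the two diagonal entries have opposite signs: (-4, -1), (-4, 4), (1, -4), (1, 3), (2, -1), (2, 4). Count: 6.

6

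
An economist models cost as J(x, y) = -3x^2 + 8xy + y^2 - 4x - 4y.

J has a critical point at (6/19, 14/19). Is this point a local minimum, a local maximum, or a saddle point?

The Hessian of J is constant: H = [[-6, 8], [8, 2]].
det(H) = (-6)·2 − 8² = -76.
Since det(H) < 0, H is indefinite and the critical point is a saddle point.

saddle point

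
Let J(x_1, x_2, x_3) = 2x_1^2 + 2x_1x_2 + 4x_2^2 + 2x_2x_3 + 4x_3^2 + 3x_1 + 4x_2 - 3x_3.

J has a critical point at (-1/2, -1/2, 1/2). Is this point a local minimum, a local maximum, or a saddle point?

local minimum

The Hessian is constant: H = [[4, 2, 0], [2, 8, 2], [0, 2, 8]].
Leading principal minors: Δ₁ = 4, Δ₂ = 28, Δ₃ = 208.
All leading minors are positive, so H is positive definite: a local minimum.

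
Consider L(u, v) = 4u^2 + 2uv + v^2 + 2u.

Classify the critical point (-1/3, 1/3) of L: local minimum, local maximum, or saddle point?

The Hessian of L is constant: H = [[8, 2], [2, 2]].
det(H) = 8·2 − 2² = 12.
det(H) > 0 and tr(H) = 10 > 0, so H is positive definite and the point is a local minimum.

local minimum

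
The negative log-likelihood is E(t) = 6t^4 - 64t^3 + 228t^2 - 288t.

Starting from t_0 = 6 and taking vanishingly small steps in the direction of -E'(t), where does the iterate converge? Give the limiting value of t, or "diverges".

4

E'(t) = 24(t - 4)(t - 3)(t - 1), so E'(6) = 720.
Gradient descent moves in the -E' direction, i.e. t is decreasing.
The nearest critical point in that direction is t = 4, where E'' = 72 > 0 (a local minimum). The iterate converges there.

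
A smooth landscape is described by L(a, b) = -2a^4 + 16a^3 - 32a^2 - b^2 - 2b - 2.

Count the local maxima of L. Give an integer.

2

L separates as a function of a plus a function of b, so ∇L=0 decouples.
∂L/∂a = -8a(a - 4)(a - 2) = 0 at a ∈ {0, 2, 4}; ∂L/∂b = -2(b + 1) = 0 at b ∈ {-1}.
The Hessian is diagonal: diag(L_aa, L_bb). Second derivatives: L_aa(0)=-64, L_aa(2)=32, L_aa(4)=-64; L_bb(-1)=-2.
Local maxima occur where both diagonal entries negative: (0, -1), (4, -1). Count: 2.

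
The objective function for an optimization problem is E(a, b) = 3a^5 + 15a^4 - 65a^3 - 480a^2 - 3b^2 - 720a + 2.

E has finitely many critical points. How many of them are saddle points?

E separates as a function of a plus a function of b, so ∇E=0 decouples.
∂E/∂a = 15(a - 4)(a + 1)(a + 3)(a + 4) = 0 at a ∈ {-4, -3, -1, 4}; ∂E/∂b = -6b = 0 at b ∈ {0}.
The Hessian is diagonal: diag(E_aa, E_bb). Second derivatives: E_aa(-4)=-360, E_aa(-3)=210, E_aa(-1)=-450, E_aa(4)=4200; E_bb(0)=-6.
Saddle points occur where the two diagonal entries have opposite signs: (-3, 0), (4, 0). Count: 2.

2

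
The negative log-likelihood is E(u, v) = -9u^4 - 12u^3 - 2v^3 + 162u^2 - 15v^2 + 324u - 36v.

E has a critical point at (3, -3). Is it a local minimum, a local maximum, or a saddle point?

saddle point

The mixed partial ∂²E/∂u∂v is 0, so the Hessian at any point is diag(E_uu, E_vv) = diag(36(-3u^2 - 2u + 9), -6(2v + 5)).
At (3, -3): H = diag(-864, 6).
The eigenvalues have opposite signs, so H is indefinite: a saddle point.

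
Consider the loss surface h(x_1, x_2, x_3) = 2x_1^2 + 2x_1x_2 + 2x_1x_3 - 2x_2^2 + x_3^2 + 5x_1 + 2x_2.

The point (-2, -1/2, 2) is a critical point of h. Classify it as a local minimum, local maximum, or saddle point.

The Hessian is constant: H = [[4, 2, 2], [2, -4, 0], [2, 0, 2]].
Leading principal minors: Δ₁ = 4, Δ₂ = -20, Δ₃ = -24.
The minors fit neither the all-positive nor the alternating-sign pattern, so H is indefinite: a saddle point.

saddle point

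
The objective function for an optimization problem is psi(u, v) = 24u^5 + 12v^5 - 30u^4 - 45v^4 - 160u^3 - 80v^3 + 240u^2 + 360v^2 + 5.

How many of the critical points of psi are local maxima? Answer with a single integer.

4

psi separates as a function of u plus a function of v, so ∇psi=0 decouples.
∂psi/∂u = 120u(u - 2)(u - 1)(u + 2) = 0 at u ∈ {-2, 0, 1, 2}; ∂psi/∂v = 60v(v - 3)(v - 2)(v + 2) = 0 at v ∈ {-2, 0, 2, 3}.
The Hessian is diagonal: diag(psi_uu, psi_vv). Second derivatives: psi_uu(-2)=-2880, psi_uu(0)=480, psi_uu(1)=-360, psi_uu(2)=960; psi_vv(-2)=-2400, psi_vv(0)=720, psi_vv(2)=-480, psi_vv(3)=900.
Local maxima occur where both diagonal entries negative: (-2, -2), (-2, 2), (1, -2), (1, 2). Count: 4.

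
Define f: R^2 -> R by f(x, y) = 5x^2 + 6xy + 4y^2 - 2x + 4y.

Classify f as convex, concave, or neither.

f is quadratic, so its Hessian is the constant matrix H = [[10, 6], [6, 8]].
det(H) = 44, tr(H) = 18.
det(H) > 0 and tr(H) > 0, so H is positive definite everywhere: convex.

convex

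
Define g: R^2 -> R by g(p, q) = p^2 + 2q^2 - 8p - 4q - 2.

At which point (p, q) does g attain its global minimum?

g(p,q) separates as A(p) + B(q) − 2, so its minimum is min A + min B − 2.
A'(p) = 2p - 8 vanishes at p ∈ {4}; B'(q) = 4q - 4 vanishes at q ∈ {1}.
Local minima of A (where A''>0): A(4)=-16. Local minima of B: B(1)=-2.
So the global minimum of g is A(4) + B(1) − 2 = -16 − 2 − 2 = -20, attained at (4, 1).

(4, 1)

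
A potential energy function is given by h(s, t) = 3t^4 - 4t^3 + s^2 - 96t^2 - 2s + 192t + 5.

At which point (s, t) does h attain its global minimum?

h(s,t) separates as P(s) + Q(t) + 5, so its minimum is min P + min Q + 5.
P'(s) = 2s - 2 vanishes at s ∈ {1}; Q'(t) = 12(t - 4)(t - 1)(t + 4) vanishes at t ∈ {-4, 1, 4}.
Local minima of P (where P''>0): P(1)=-1. Local minima of Q: Q(-4)=-1280, Q(4)=-256.
So the global minimum of h is P(1) + Q(-4) + 5 = -1 − 1280 + 5 = -1276, attained at (1, -4).

(1, -4)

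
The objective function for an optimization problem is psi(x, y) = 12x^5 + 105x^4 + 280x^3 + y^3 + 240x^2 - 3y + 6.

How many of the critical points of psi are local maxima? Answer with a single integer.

2

psi separates as a function of x plus a function of y, so ∇psi=0 decouples.
∂psi/∂x = 60x(x + 1)(x + 2)(x + 4) = 0 at x ∈ {-4, -2, -1, 0}; ∂psi/∂y = 3(y - 1)(y + 1) = 0 at y ∈ {-1, 1}.
The Hessian is diagonal: diag(psi_xx, psi_yy). Second derivatives: psi_xx(-4)=-1440, psi_xx(-2)=240, psi_xx(-1)=-180, psi_xx(0)=480; psi_yy(-1)=-6, psi_yy(1)=6.
Local maxima occur where both diagonal entries negative: (-4, -1), (-1, -1). Count: 2.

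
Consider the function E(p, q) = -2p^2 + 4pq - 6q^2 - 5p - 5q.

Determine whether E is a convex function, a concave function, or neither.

E is quadratic, so its Hessian is the constant matrix H = [[-4, 4], [4, -12]].
det(H) = 32, tr(H) = -16.
det(H) > 0 and tr(H) < 0, so H is negative definite everywhere: concave.

concave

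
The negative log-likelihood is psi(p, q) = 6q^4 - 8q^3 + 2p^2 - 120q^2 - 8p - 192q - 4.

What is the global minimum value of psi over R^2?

psi(p,q) separates as A(p) + B(q) − 4, so its minimum is min A + min B − 4.
A'(p) = 4p - 8 vanishes at p ∈ {2}; B'(q) = 24(q - 4)(q + 1)(q + 2) vanishes at q ∈ {-2, -1, 4}.
Local minima of A (where A''>0): A(2)=-8. Local minima of B: B(-2)=64, B(4)=-1664.
So the global minimum of psi is A(2) + B(4) − 4 = -8 − 1664 − 4 = -1676, attained at (2, 4).

-1676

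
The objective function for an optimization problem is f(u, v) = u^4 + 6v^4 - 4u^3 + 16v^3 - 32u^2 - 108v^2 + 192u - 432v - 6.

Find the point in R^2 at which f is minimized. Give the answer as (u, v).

(-4, 3)

f(u,v) separates as P(u) + Q(v) − 6, so its minimum is min P + min Q − 6.
P'(u) = 4(u - 4)(u - 3)(u + 4) vanishes at u ∈ {-4, 3, 4}; Q'(v) = 24(v - 3)(v + 2)(v + 3) vanishes at v ∈ {-3, -2, 3}.
Local minima of P (where P''>0): P(-4)=-768, P(4)=256. Local minima of Q: Q(-3)=378, Q(3)=-1350.
So the global minimum of f is P(-4) + Q(3) − 6 = -768 − 1350 − 6 = -2124, attained at (-4, 3).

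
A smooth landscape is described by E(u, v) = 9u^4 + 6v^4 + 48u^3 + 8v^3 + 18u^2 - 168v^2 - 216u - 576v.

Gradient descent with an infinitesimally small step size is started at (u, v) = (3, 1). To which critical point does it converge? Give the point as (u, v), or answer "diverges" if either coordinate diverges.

(1, 4)

E is separable, so gradient descent decouples: u follows -∂E/∂u, v follows -∂E/∂v.
∂E/∂u = 36(u - 1)(u + 2)(u + 3); at u=3 this is 2160, so u decreases.
∂E/∂v = 24(v - 4)(v + 2)(v + 3); at v=1 this is -864, so v increases.
u converges to its nearest critical value 1 (a local min of the u-part); v converges to 4. The iterate converges to (1, 4).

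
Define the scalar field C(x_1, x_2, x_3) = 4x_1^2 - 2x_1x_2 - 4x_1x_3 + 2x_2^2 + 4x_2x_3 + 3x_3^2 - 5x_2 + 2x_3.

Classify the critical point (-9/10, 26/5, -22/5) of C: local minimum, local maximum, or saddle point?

local minimum

The Hessian is constant: H = [[8, -2, -4], [-2, 4, 4], [-4, 4, 6]].
Leading principal minors: Δ₁ = 8, Δ₂ = 28, Δ₃ = 40.
All leading minors are positive, so H is positive definite: a local minimum.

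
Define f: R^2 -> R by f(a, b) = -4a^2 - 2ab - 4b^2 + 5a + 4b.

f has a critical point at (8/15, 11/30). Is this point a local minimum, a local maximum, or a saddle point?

local maximum

The Hessian of f is constant: H = [[-8, -2], [-2, -8]].
det(H) = (-8)·(-8) − (-2)² = 60.
det(H) > 0 and tr(H) = -16 < 0, so H is negative definite and the point is a local maximum.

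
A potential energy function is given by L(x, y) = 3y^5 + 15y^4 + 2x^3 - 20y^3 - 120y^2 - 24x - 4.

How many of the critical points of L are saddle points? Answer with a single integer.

L separates as a function of x plus a function of y, so ∇L=0 decouples.
∂L/∂x = 6(x - 2)(x + 2) = 0 at x ∈ {-2, 2}; ∂L/∂y = 15y(y - 2)(y + 2)(y + 4) = 0 at y ∈ {-4, -2, 0, 2}.
The Hessian is diagonal: diag(L_xx, L_yy). Second derivatives: L_xx(-2)=-24, L_xx(2)=24; L_yy(-4)=-720, L_yy(-2)=240, L_yy(0)=-240, L_yy(2)=720.
Saddle points occur where the two diagonal entries have opposite signs: (-2, -2), (-2, 2), (2, -4), (2, 0). Count: 4.

4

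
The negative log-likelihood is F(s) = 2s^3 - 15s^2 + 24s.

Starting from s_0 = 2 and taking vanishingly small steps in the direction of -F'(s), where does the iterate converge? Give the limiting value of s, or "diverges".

F'(s) = 6(s - 4)(s - 1), so F'(2) = -12.
Gradient descent moves in the -F' direction, i.e. s is increasing.
The nearest critical point in that direction is s = 4, where F'' = 18 > 0 (a local minimum). The iterate converges there.

4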